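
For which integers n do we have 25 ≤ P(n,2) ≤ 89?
P(5,2)=20; P(6,2)=30; P(7,2)=42; P(8,2)=56; P(9,2)=72; P(10,2)=90. So valid n = 6, 7, 8, 9.

Answer: 6, 7, 8, 9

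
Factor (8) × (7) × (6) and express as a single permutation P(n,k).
P(8,3) = 8!/(5)!

Reasoning: Product of 3 consecutive descending integers starting at 8: P(8,3) = 8!/5! = 336.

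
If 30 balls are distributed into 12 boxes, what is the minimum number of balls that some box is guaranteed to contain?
Pigeonhole: ⌈30/12⌉ = 3.
Final answer: 3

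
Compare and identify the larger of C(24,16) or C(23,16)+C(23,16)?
C(24,16)

C(24,16)=735,471; C(23,16)+C(23,16)=245,157+245,157=490,314.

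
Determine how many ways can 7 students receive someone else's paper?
1,854

Using D(n) = (n-1)[D(n-1) + D(n-2)]:
D(7) = (7-1) × [D(6) + D(5)]
      = 6 × [265 + 44]
      = 6 × 309
      = 1,854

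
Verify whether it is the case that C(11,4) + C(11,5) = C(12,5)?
True

Working:
Pascal's identity: LHS = 330 + 462 = 792; RHS = C(12,5) = 792. Both sides agree, so the statement holds.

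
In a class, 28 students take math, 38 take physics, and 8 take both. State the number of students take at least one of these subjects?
58

Solution: |A∪B| = |A|+|B|-|A∩B| = 28+38-8 = 58.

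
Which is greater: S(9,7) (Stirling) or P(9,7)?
P(9,7)

Working:
S(9,7) = 7·S(8,7) + S(8,6) = 7·28 + 266 = 462; P(9,7) = 181,440.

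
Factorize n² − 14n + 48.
Seek roots whose sum is 14 and product is 48: (6, 8). So n² − 14n + 48 = (n − 6)(n − 8).

Answer: (n − 6)(n − 8)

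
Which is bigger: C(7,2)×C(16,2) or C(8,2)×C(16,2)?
C(7,2)×C(16,2)=2,520, C(8,2)×C(16,2)=3,360.

Answer: C(8,2)×C(16,2)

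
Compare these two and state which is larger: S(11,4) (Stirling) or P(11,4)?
S(11,4)
S(11,4) = 4·S(10,4) + S(10,3) = 4·34,105 + 9,330 = 145,750; P(11,4) = 7,920.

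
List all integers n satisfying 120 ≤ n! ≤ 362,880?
n! is strictly increasing; 5! = 120 and 9! = 362,880, so valid n = 5, 6, 7, 8, 9.
Final answer: 5, 6, 7, 8, 9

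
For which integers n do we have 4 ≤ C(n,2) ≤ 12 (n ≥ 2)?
4, 5
C(3,2)=3; C(4,2)=6; C(5,2)=10; C(6,2)=15. So valid n = 4, 5.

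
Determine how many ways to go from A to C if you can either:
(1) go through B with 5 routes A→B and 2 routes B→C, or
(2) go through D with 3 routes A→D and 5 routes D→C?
Route via B: 5×2=10. Route via D: 3×5=15. Total: 25.
Final answer: 25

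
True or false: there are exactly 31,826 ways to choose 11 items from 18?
False

Solution: C(18,11) = 31,824 ≠ 31826.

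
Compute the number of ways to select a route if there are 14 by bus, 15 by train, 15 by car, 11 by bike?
55
By the addition principle: 14 + 15 + 15 + 11 = 55.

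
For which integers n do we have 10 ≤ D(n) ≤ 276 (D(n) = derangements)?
5, 6

Explanation: Using D(n) = (n−1)[D(n−1) + D(n−2)] with D(1)=0, D(2)=1: D(4)=9; D(5)=44; D(6)=265; D(7)=1,854. So valid n = 5, 6.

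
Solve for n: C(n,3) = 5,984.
C(n,3) = n(n−1)(n−2)/3! is increasing in n, and n(n−1)(n−2) = 3!·5,984 = 35,904 ≈ (n−1)^3 gives n ≈ 34.0. Check: C(32,3) = 4,960, C(33,3) = 5,456, C(34,3) = 5,984 ✓. So n = 34.
Final answer: 34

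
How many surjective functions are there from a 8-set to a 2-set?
254
Onto functions = 2! × S(8,2)
First compute S(8,2) via recurrence:
Using the Stirling recurrence: S(n,k) = k·S(n-1,k) + S(n-1,k-1)
S(8,2) = 2·S(7,2) + S(7,1)
         = 2·63 + 1
         = 126 + 1
         = 127
Then: 2 × 127 = 254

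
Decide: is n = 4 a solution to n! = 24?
Yes

Solution: 4! = 4·3! = 4·6 = 24, which equals 24.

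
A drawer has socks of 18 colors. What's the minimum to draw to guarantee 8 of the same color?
127

Reasoning: Worst case: 7 of each = 126. One more: 127.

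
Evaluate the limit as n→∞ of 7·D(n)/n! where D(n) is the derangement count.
7/e

D(n)/n! → 1/e, so 7·D(n)/n! → 7/e.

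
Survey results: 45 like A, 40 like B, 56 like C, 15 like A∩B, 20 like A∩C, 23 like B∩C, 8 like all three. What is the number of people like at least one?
91

Explanation: |A∪B∪C| = 45+40+56-15-20-23+8 = 91.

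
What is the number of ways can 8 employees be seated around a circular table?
5,040

Reasoning: Circular arrangements: (8-1)! = 5,040.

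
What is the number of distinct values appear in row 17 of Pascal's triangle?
9

Row 17 has entries C(17,0)..C(17,17); by symmetry C(17,k)=C(17,17-k), giving 9 distinct values.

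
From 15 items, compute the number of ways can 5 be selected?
C(15,5) = 15! / (5! × (15-5)!)
         = 15! / (5! × 10!)
         = 3,003
Final answer: 3,003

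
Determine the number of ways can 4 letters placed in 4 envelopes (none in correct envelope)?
Using D(n) = (n-1)[D(n-1) + D(n-2)]:
D(4) = (4-1) × [D(3) + D(2)]
      = 3 × [2 + 1]
      = 3 × 3
      = 9

Answer: 9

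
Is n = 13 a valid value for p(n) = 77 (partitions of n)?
Pentagonal recurrence p(n) = p(n−1) + p(n−2) − p(n−5) − p(n−7) + …: p(13) = p(12) + p(11) − p(8) − p(6) + p(1) = 77 + 56 − 22 − 11 + 1 = 101, which does not equal 77.

Answer: No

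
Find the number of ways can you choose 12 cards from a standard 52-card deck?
206,379,406,870
C(52,12) = 206,379,406,870.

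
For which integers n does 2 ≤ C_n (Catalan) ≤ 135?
C_1=1; C_2=2; C_3=5; C_4=14; C_5=42; C_6=132; C_7=429. So valid n = 2, 3, 4, 5, 6.

Answer: 2, 3, 4, 5, 6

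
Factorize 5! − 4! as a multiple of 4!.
4 × 4! = 96

Solution: 5! − 4! = 5·4! − 4! = (5 − 1)·4! = 4 × 4! = 96.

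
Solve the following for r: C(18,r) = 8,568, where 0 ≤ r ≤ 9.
5

Explanation: C(18,r) is increasing for 0 ≤ r ≤ 9. Stepping up (C(18,r+1) = C(18,r)·(18−r)/(r+1)): C(18,1) = 18, C(18,2) = 153, C(18,3) = 816, C(18,4) = 3,060, C(18,5) = 8,568 ✓. So r = 5.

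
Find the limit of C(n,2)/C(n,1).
∞

Reasoning: C(n,2)/C(n,1) = (n-1)/2 → ∞ as n → ∞.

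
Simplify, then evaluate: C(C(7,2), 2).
210

Explanation: C(7,2) = 21, then C(21, 2) = 210.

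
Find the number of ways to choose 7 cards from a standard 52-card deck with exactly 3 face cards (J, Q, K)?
20,105,800
12 face cards and 40 non-face cards: C(12,3) × C(40,4) = 220 × 91,390 = 20,105,800.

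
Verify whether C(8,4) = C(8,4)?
True
Symmetry C(n,k) = C(n,n-k): C(8,4) = 70 and C(8,4) = 70. Both sides agree, so the statement holds.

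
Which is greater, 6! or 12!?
6!=720, 12!=479,001,600. 12! > 6!.
Final answer: 12!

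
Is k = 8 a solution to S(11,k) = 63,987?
S(11,8) = 8·S(10,8) + S(10,7) = 8·750 + 5,880 = 11,880, which does not equal 63,987.

Answer: No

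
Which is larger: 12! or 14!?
14!
12!=479,001,600, 14!=87,178,291,200. 14! > 12!.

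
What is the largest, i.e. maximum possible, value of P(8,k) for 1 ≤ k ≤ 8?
40,320

Working:
P(8,k) increases in k, so maximum at k = 8: 8! = 40,320.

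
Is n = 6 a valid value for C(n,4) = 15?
C(6,4) = 6·5·4·3/4! = 360/24 = 15, which equals 15.

Answer: Yes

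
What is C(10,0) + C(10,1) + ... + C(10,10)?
1,024

Reasoning: Sum of binomial coefficients = 2^10 = 1,024.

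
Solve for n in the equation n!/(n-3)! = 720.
10

n!/(n-3)! = n×(n-1)×(n-2), a product of 3 consecutive integers ≈ (n−1)^3. 720^(1/3) + 1 ≈ 10.0; check n = 10: 10×9×8 = 720 ✓. So n = 10.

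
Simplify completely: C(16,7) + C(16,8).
24,310

Reasoning: By Pascal's identity: C(17,8) = 24,310.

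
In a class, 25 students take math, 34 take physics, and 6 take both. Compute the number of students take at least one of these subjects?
53

Explanation: |A∪B| = |A|+|B|-|A∩B| = 25+34-6 = 53.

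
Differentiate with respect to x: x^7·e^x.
Product rule: d/dx[x^7]·e^x + x^7·d/dx[e^x] = 7x^{6}e^x + x^7e^x.

Answer: (7x^6 + x^7)e^x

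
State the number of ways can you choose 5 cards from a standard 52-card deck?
2,598,960

Working:
C(52,5) = 2,598,960.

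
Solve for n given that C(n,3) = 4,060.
C(n,3) = n(n−1)(n−2)/3! is increasing in n, and n(n−1)(n−2) = 3!·4,060 = 24,360 ≈ (n−1)^3 gives n ≈ 30.0. Check: C(28,3) = 3,276, C(29,3) = 3,654, C(30,3) = 4,060 ✓. So n = 30.
Final answer: 30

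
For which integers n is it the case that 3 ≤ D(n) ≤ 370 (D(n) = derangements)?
4, 5, 6
Using D(n) = (n−1)[D(n−1) + D(n−2)] with D(1)=0, D(2)=1: D(3)=2; D(4)=9; D(5)=44; D(6)=265; D(7)=1,854. So valid n = 4, 5, 6.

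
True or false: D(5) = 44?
True

Working:
Derangements of 5 elements: D(5) = (5-1)·[D(4) + D(3)] = 4·[9 + 2] = 44.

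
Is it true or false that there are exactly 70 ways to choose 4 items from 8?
True

Solution: C(8,4) = 70.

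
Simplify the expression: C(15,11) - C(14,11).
C(15,11) - C(14,11) = C(14,10) = 1,001.
Final answer: 1,001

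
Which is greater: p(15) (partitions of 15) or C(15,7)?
C(15,7)

Pentagonal recurrence p(n) = p(n−1) + p(n−2) − p(n−5) − p(n−7) + …: p(15) = p(14) + p(13) − p(10) − p(8) + p(3) + p(0) = 135 + 101 − 42 − 22 + 3 + 1 = 176; C(15,7) = 6,435.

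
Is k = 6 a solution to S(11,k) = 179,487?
S(11,6) = 6·S(10,6) + S(10,5) = 6·22,827 + 42,525 = 179,487, which equals 179,487.

Answer: Yes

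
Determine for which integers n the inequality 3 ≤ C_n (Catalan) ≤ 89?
3, 4, 5

C_2=2; C_3=5; C_4=14; C_5=42; C_6=132. So valid n = 3, 4, 5.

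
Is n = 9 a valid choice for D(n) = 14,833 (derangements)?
D(9) = (9-1)·[D(8) + D(7)] = 8·[14,833 + 1,854] = 133,496, which does not equal 14,833.
Final answer: No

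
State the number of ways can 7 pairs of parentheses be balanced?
429

Using the Catalan number formula: C_n = C(2n, n) / (n+1)
C_7 = C(14, 7) / (7+1)
     = 3432 / 8
     = 429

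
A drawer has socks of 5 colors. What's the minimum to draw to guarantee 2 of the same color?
6
Worst case: 1 of each = 5. One more: 6.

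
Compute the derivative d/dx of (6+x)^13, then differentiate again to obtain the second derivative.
156(6+x)^11

Solution: First derivative: 13(6+x)^{12}. Second derivative: 13·12·(6+x)^{11} = 156(6+x)^{11}.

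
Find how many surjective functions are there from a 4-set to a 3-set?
Onto functions = 3! × S(4,3)
First compute S(4,3) via recurrence:
Using the Stirling recurrence: S(n,k) = k·S(n-1,k) + S(n-1,k-1)
S(4,3) = 3·S(3,3) + S(3,2)
         = 3·1 + 3
         = 3 + 3
         = 6
Then: 6 × 6 = 36
Final answer: 36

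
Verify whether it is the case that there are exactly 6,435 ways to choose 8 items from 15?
True

Solution: C(15,8) = 6,435.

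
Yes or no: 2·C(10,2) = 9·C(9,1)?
No
Absorption identity k·C(n,k) = n·C(n-1,k-1). LHS = 2·45 = 90; RHS = 9·9 = 81.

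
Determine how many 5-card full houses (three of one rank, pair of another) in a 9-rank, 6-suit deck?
Triple rank: 9. Triple suits: C(6,3)=20. Pair rank: 8. Pair suits: C(6,2)=15. Total: 21,600.
Final answer: 21,600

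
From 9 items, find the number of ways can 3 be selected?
84

Explanation: C(9,3) = 9! / (3! × (9-3)!)
         = 9! / (3! × 6!)
         = 84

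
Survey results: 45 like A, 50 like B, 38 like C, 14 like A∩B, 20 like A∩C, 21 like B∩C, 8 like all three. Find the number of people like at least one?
86

Working:
|A∪B∪C| = 45+50+38-14-20-21+8 = 86.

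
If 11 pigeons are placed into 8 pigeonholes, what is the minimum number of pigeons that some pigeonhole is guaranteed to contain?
2

Working:
Pigeonhole: ⌈11/8⌉ = 2.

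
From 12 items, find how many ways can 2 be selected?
66

Reasoning: C(12,2) = 12! / (2! × (12-2)!)
         = 12! / (2! × 10!)
         = 66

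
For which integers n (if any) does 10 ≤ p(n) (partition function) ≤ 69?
6, 7, 8, 9, 10, 11

Tabulating p(n) via p(n) = p(n−1) + p(n−2) − p(n−5) − p(n−7) + …: p(5)=7; p(6)=11; p(7)=15; p(8)=22; p(9)=30; p(10)=42; p(11)=56; p(12)=77. So valid n = 6, 7, 8, 9, 10, 11.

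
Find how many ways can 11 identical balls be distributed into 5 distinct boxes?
C(11+5-1, 5-1) = C(15, 4) = 1,365.
Final answer: 1,365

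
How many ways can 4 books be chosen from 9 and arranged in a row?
3,024

Reasoning: P(9,4) = 9!/(9-4)! = 3,024.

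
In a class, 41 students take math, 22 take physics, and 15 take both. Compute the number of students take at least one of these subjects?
48

Reasoning: |A∪B| = |A|+|B|-|A∩B| = 41+22-15 = 48.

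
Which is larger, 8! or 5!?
8!

Explanation: 8!=40,320, 5!=120. 8! > 5!.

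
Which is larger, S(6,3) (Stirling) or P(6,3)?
P(6,3)

Solution: S(6,3) = 3·S(5,3) + S(5,2) = 3·25 + 15 = 90; P(6,3) = 120.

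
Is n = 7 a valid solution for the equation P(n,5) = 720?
No

Working:
P(7,5) = 7·6·5·4·3 = 2,520, which does not equal 720.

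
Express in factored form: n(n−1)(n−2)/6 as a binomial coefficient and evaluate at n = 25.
C(n,3); C(25,3) = 2,300

Explanation: n(n−1)(n−2)/6 = n!/(3!(n−3)!) = C(n,3). At n = 25: C(25,3) = 2,300.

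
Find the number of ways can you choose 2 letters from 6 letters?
C(6,2) = 6! / (2! × (6-2)!)
         = 6! / (2! × 4!)
         = 15
Final answer: 15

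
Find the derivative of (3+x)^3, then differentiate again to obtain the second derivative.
6(3+x)^1

Explanation: First derivative: 3(3+x)^{2}. Second derivative: 3·2·(3+x)^{1} = 6(3+x)^{1}.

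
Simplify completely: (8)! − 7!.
35,280

(8)! − 7! = (8)·7! − 7! = (8−1)·7! = 7·7! = 35,280.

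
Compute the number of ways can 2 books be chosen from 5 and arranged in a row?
20

P(5,2) = 5!/(5-2)! = 20.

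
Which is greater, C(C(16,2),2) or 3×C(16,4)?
C(C(16,2),2)=7,140, 3×C(16,4)=5,460.

Answer: C(C(16,2),2)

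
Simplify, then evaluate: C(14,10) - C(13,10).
C(14,10) - C(13,10) = C(13,9) = 715.
Final answer: 715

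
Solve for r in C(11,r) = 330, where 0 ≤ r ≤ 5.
C(11,r) is increasing for 0 ≤ r ≤ 5. Stepping up (C(11,r+1) = C(11,r)·(11−r)/(r+1)): C(11,1) = 11, C(11,2) = 55, C(11,3) = 165, C(11,4) = 330 ✓. So r = 4.

Answer: 4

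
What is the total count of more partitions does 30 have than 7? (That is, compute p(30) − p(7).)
5,589

Solution: Pentagonal recurrence p(n) = p(n−1) + p(n−2) − p(n−5) − p(n−7) + …: p(30) = p(29) + p(28) − p(25) − p(23) + p(18) + p(15) − p(8) − p(4) = 4,565 + 3,718 − 1,958 − 1,255 + 385 + 176 − 22 − 5 = 5,604.
p(7) = p(6) + p(5) − p(2) − p(0) = 11 + 7 − 2 − 1 = 15.
Difference = 5,604 − 15 = 5,589.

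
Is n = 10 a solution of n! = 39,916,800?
No

Reasoning: 10! = 10·9! = 10·362,880 = 3,628,800, which does not equal 39,916,800.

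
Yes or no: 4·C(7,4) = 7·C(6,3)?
Yes

Reasoning: Absorption identity k·C(n,k) = n·C(n-1,k-1). LHS = 4·35 = 140; RHS = 7·20 = 140.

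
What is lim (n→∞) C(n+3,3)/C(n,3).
Both numerator and denominator grow as n^3/3! for large n, so the ratio → 1.

Answer: 1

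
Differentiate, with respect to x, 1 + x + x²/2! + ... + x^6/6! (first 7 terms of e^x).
1 + x + x²/2! + ... + x^5/5!

Explanation: Differentiating term by term gives the first 6 terms of e^x.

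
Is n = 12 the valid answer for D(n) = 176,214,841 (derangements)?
Yes

D(12) = (12-1)·[D(11) + D(10)] = 11·[14,684,570 + 1,334,961] = 176,214,841, which equals 176,214,841.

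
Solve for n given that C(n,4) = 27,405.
30

Solution: C(n,4) = n(n−1)(n−2)(n−3)/4! is increasing in n, and n(n−1)(n−2)(n−3) = 4!·27,405 = 657,720 ≈ (n−1.5)^4 gives n ≈ 30.0. Check: C(28,4) = 20,475, C(29,4) = 23,751, C(30,4) = 27,405 ✓. So n = 30.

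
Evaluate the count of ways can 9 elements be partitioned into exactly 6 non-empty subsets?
2,646

Explanation: This equals S(9,6), the Stirling number of the 2nd kind.
Using the Stirling recurrence: S(n,k) = k·S(n-1,k) + S(n-1,k-1)
S(9,6) = 6·S(8,6) + S(8,5)
         = 6·266 + 1050
         = 1596 + 1050
         = 2,646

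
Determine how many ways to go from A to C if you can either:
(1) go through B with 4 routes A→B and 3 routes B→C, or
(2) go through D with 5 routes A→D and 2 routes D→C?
22
Route via B: 4×3=12. Route via D: 5×2=10. Total: 22.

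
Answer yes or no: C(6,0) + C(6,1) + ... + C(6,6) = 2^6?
Yes

Binomial theorem with x = y = 1: Σ C(6,i) = (1+1)^6 = 2^6 = 64. The statement holds.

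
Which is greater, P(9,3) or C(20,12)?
C(20,12)
P(9,3)=504, C(20,12)=125,970.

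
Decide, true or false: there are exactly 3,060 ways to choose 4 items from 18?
C(18,4) = 3,060.

Answer: True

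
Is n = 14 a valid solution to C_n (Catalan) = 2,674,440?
Yes

Reasoning: C_14 = C(28,14)/(14+1) = 40,116,600/15 = 2,674,440, which equals 2,674,440.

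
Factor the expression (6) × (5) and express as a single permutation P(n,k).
P(6,2) = 6!/(4)!
Product of 2 consecutive descending integers starting at 6: P(6,2) = 6!/4! = 30.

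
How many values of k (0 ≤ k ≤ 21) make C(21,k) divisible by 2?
14

Solution: Checking C(21,k) mod 2 for k = 0..21: divisible at k = 2, 3, 6, 7, 8, 9, 10, 11, 12, 13, 14, 15, 18, 19. That's 14 values.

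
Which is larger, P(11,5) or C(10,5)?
P(11,5)=55,440, C(10,5)=252.
Final answer: P(11,5)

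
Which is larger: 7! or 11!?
11!
7!=5,040, 11!=39,916,800. 11! > 7!.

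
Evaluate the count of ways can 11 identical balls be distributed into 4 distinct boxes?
364

Explanation: C(11+4-1, 4-1) = C(14, 3) = 364.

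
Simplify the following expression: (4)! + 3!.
30

Reasoning: (4)! + 3! = (4)·3! + 3! = (4+1)·3! = 5·3! = 30.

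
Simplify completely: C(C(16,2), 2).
C(16,2) = 120, then C(120, 2) = 7,140.

Answer: 7,140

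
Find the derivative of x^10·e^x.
(10x^9 + x^10)e^x
Product rule: d/dx[x^10]·e^x + x^10·d/dx[e^x] = 10x^{9}e^x + x^10e^x.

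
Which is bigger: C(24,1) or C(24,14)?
C(24,14)

Working:
C(24,1)=24, C(24,14)=1,961,256.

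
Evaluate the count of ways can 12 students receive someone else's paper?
176,214,841

Solution: Using D(n) = (n-1)[D(n-1) + D(n-2)]:
D(12) = (12-1) × [D(11) + D(10)]
      = 11 × [14684570 + 1334961]
      = 11 × 16019531
      = 176,214,841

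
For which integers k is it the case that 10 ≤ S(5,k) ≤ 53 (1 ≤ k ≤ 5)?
S(5,1)=1; S(5,2)=15; S(5,3)=25; S(5,4)=10; S(5,5)=1. So valid k = 2, 3, 4.

Answer: 2, 3, 4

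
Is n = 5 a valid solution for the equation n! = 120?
Yes

Reasoning: 5! = 5·4! = 5·24 = 120, which equals 120.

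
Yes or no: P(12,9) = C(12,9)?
No

P(12,9) = 79,833,600 but C(12,9) = 220; they differ by a factor of 9! = 362880, so the statement does not hold.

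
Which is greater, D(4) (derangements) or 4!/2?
4!/2

Working:
D(4) = (4-1)·[D(3) + D(2)] = 3·[2 + 1] = 9; 4!/2 = 24/2 = 12.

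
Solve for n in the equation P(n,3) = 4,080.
P(n,3) = n(n−1)(n−2) is increasing in n; n(n−1)(n−2) ≈ (n−1)^3 = 4,080 gives n ≈ 17.0. Check: P(15,3) = 2,730, P(16,3) = 3,360, P(17,3) = 4,080 ✓. So n = 17.
Final answer: 17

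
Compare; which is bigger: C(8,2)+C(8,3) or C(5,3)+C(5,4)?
C(8,2)+C(8,3)

Solution: First=84, Second=15.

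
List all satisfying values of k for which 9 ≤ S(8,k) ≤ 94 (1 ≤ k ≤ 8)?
7

Working:
S(8,1)=1; S(8,2)=127; S(8,3)=966; S(8,4)=1,701; S(8,5)=1,050; S(8,6)=266; S(8,7)=28; S(8,8)=1. So valid k = 7.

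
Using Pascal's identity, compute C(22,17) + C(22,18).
33,649

Reasoning: C(22,17) + C(22,18) = C(23,18) = 33,649.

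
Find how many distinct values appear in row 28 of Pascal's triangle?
15

Solution: Row 28 has entries C(28,0)..C(28,28); by symmetry C(28,k)=C(28,28-k), giving 15 distinct values.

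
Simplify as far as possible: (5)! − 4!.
96

Solution: (5)! − 4! = (5)·4! − 4! = (5−1)·4! = 4·4! = 96.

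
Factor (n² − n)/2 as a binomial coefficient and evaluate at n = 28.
C(n,2); C(28,2) = 378

Explanation: (n² − n)/2 = n(n−1)/2 = C(n,2). At n = 28: C(28,2) = 378.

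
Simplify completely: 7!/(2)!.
2,520
This equals 7×6×...×3 = 2,520.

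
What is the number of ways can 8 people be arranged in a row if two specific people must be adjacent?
10,080

Reasoning: Treat pair as unit: (8-1)! arrangements × 2 internal orders = 10,080.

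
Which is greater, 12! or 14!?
14!

Explanation: 12!=479,001,600, 14!=87,178,291,200. 14! > 12!.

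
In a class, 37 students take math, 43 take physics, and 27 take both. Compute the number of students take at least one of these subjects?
53

Solution: |A∪B| = |A|+|B|-|A∩B| = 37+43-27 = 53.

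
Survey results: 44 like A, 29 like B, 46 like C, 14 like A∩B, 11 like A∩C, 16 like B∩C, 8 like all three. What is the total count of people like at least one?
86
|A∪B∪C| = 44+29+46-14-11-16+8 = 86.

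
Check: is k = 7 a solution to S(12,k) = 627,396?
Yes

Solution: S(12,7) = 7·S(11,7) + S(11,6) = 7·63,987 + 179,487 = 627,396, which equals 627,396.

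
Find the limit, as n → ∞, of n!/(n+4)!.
0

Solution: n!/(n+4)! = 1/[(n+1)(n+2)···(n+4)] → 0 as n → ∞.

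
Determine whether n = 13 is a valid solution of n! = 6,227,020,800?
Yes

13! = 13·12! = 13·479,001,600 = 6,227,020,800, which equals 6,227,020,800.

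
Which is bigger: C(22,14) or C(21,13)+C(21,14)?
By Pascal's identity: C(22,14) = C(21,13)+C(21,14) = 319,770. Equal.

Answer: Equal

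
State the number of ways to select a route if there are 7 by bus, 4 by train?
By the addition principle: 7 + 4 = 11.
Final answer: 11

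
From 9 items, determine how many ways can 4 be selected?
C(9,4) = 9! / (4! × (9-4)!)
         = 9! / (4! × 5!)
         = 126

Answer: 126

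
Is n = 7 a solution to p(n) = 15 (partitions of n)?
Pentagonal recurrence p(n) = p(n−1) + p(n−2) − p(n−5) − p(n−7) + …: p(7) = p(6) + p(5) − p(2) − p(0) = 11 + 7 − 2 − 1 = 15, which equals 15.
Final answer: Yes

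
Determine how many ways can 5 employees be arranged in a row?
120

Solution: Arrangements of 5 distinct objects: 5! = 120.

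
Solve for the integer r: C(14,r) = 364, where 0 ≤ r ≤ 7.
3

Reasoning: C(14,r) is increasing for 0 ≤ r ≤ 7. Stepping up (C(14,r+1) = C(14,r)·(14−r)/(r+1)): C(14,1) = 14, C(14,2) = 91, C(14,3) = 364 ✓. So r = 3.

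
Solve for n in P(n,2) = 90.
10

P(n,2) = n(n−1) is increasing in n; n(n−1) ≈ (n−0.5)^2 = 90 gives n ≈ 10.0. Check: P(8,2) = 56, P(9,2) = 72, P(10,2) = 90 ✓. So n = 10.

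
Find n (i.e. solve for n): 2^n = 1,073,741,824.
1,073,741,824 = 1,024 × 1,024 × 1,024 = 2^10 × 2^10 × 2^10 = 2^30, so n = 30.
Final answer: 30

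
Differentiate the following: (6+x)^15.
15(6+x)^14

Reasoning: Using the power rule: d/dx (6+x)^15 = 15(6+x)^{14}.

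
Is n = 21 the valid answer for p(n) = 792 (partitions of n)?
Yes
Pentagonal recurrence p(n) = p(n−1) + p(n−2) − p(n−5) − p(n−7) + …: p(21) = p(20) + p(19) − p(16) − p(14) + p(9) + p(6) = 627 + 490 − 231 − 135 + 30 + 11 = 792, which equals 792.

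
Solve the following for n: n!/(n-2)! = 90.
10

n!/(n-2)! = n×(n-1), a product of 2 consecutive integers ≈ (n−0.5)^2. 90^(1/2) + 0.5 ≈ 10.0; check n = 10: 10×9 = 90 ✓. So n = 10.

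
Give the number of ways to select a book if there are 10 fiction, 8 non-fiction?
18

Explanation: By the addition principle: 10 + 8 = 18.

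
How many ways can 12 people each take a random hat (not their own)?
Using D(n) = (n-1)[D(n-1) + D(n-2)]:
D(12) = (12-1) × [D(11) + D(10)]
      = 11 × [14684570 + 1334961]
      = 11 × 16019531
      = 176,214,841
Final answer: 176,214,841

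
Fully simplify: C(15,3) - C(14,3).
91

Working:
C(15,3) - C(14,3) = C(14,2) = 91.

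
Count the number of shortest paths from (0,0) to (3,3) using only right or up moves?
Choose 3 rights from 6 moves: C(6,3) = 20.
Final answer: 20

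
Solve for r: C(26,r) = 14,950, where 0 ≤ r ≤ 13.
4

Solution: C(26,r) is increasing for 0 ≤ r ≤ 13. Stepping up (C(26,r+1) = C(26,r)·(26−r)/(r+1)): C(26,1) = 26, C(26,2) = 325, C(26,3) = 2,600, C(26,4) = 14,950 ✓. So r = 4.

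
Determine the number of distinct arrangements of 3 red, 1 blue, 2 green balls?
60

Multinomial: 6!/(3! × 1! × 2!) = 60.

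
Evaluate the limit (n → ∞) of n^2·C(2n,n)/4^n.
∞

Explanation: C(2n,n) ~ 4^n/√(πn), so n^2·C(2n,n)/4^n ~ n^(2 − 1/2)/√π → ∞.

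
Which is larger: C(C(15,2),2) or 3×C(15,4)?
C(C(15,2),2)

Reasoning: C(C(15,2),2)=5,460, 3×C(15,4)=4,095.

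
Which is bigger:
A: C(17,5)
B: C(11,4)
A

A=C(17,5)=6,188, B=C(11,4)=330.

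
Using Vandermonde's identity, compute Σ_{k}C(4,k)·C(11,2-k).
= C(4+11,2) = C(15,2) = 105.

Answer: 105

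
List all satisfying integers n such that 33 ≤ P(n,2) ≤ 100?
P(6,2)=30; P(7,2)=42; P(8,2)=56; P(9,2)=72; P(10,2)=90; P(11,2)=110. So valid n = 7, 8, 9, 10.
Final answer: 7, 8, 9, 10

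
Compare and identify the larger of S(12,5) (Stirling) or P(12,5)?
S(12,5)

Solution: S(12,5) = 5·S(11,5) + S(11,4) = 5·246,730 + 145,750 = 1,379,400; P(12,5) = 95,040.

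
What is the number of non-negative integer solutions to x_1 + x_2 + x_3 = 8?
C(8+3-1, 3-1) = 45.
Final answer: 45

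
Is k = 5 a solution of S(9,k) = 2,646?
S(9,5) = 5·S(8,5) + S(8,4) = 5·1,050 + 1,701 = 6,951, which does not equal 2,646.
Final answer: No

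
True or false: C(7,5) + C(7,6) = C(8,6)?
True

Reasoning: Pascal's identity: LHS = 21 + 7 = 28; RHS = C(8,6) = 28. Both sides agree, so the statement holds.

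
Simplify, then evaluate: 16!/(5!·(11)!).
4,368
This is C(16,5) = 4,368.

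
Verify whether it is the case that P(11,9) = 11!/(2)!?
Permutation formula P(n,k) = n!/(n-k)!: 11!/2! = 39,916,800/2 = 19,958,400 = P(11,9). The statement holds.

Answer: True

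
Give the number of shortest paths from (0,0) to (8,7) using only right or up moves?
6,435

Reasoning: Choose 8 rights from 15 moves: C(15,8) = 6,435.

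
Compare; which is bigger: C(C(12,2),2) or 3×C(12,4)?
C(C(12,2),2)=2,145, 3×C(12,4)=1,485.
Final answer: C(C(12,2),2)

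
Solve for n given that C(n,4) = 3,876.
19

Solution: C(n,4) = n(n−1)(n−2)(n−3)/4! is increasing in n, and n(n−1)(n−2)(n−3) = 4!·3,876 = 93,024 ≈ (n−1.5)^4 gives n ≈ 19.0. Check: C(17,4) = 2,380, C(18,4) = 3,060, C(19,4) = 3,876 ✓. So n = 19.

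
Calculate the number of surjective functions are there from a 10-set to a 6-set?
16,435,440

Working:
Onto functions = 6! × S(10,6)
First compute S(10,6) via recurrence:
Using the Stirling recurrence: S(n,k) = k·S(n-1,k) + S(n-1,k-1)
S(10,6) = 6·S(9,6) + S(9,5)
         = 6·2646 + 6951
         = 15876 + 6951
         = 22,827
Then: 720 × 22827 = 16,435,440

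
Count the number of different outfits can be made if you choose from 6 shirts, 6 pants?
36
By the multiplication principle: 6 × 6 = 36.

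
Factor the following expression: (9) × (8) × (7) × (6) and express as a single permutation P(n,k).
P(9,4) = 9!/(5)!

Product of 4 consecutive descending integers starting at 9: P(9,4) = 9!/5! = 3,024.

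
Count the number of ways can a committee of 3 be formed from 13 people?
286

Explanation: C(13,3) = 13! / (3! × (13-3)!)
         = 13! / (3! × 10!)
         = 286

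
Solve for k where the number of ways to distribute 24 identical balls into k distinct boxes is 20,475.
Stars and bars: the count is C(24+k−1, k−1), increasing in k. k=3: C(26,2) = 325, k=4: C(27,3) = 2,925, k=5: C(28,4) = 20,475 ✓. So k = 5.
Final answer: 5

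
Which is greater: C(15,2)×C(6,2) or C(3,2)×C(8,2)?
C(15,2)×C(6,2)

Solution: C(15,2)×C(6,2)=1,575, C(3,2)×C(8,2)=84.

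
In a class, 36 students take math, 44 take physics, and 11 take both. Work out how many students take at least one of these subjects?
69

Solution: |A∪B| = |A|+|B|-|A∩B| = 36+44-11 = 69.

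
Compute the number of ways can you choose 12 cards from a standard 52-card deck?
C(52,12) = 206,379,406,870.

Answer: 206,379,406,870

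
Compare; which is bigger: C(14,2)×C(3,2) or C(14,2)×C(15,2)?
C(14,2)×C(15,2)

C(14,2)×C(3,2)=273, C(14,2)×C(15,2)=9,555.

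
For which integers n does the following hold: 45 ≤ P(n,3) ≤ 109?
5

P(4,3)=24; P(5,3)=60; P(6,3)=120. So valid n = 5.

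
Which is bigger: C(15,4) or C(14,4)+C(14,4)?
C(15,4)=1,365; C(14,4)+C(14,4)=1,001+1,001=2,002.
Final answer: C(14,4)+C(14,4)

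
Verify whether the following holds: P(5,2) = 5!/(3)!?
True

Solution: Permutation formula P(n,k) = n!/(n-k)!: 5!/3! = 120/6 = 20 = P(5,2). The statement holds.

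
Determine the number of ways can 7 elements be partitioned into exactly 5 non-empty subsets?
140
This equals S(7,5), the Stirling number of the 2nd kind.
Using the Stirling recurrence: S(n,k) = k·S(n-1,k) + S(n-1,k-1)
S(7,5) = 5·S(6,5) + S(6,4)
         = 5·15 + 65
         = 75 + 65
         = 140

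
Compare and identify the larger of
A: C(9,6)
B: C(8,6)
A

Reasoning: A=C(9,6)=84, B=C(8,6)=28.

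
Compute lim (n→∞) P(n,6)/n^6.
1

P(n,6) = n(n-1)···(n-5) ≈ n^6 for large n. Limit = 1.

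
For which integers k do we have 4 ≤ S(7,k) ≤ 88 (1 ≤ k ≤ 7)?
2, 6

Reasoning: S(7,1)=1; S(7,2)=63; S(7,3)=301; S(7,4)=350; S(7,5)=140; S(7,6)=21; S(7,7)=1. So valid k = 2, 6.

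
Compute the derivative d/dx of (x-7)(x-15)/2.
(2x - 22)/2

Solution: d/dx[(x-7)(x-15)] = (x-15) + (x-7) = 2x - 22. Dividing by 2 gives (2x - 22)/2.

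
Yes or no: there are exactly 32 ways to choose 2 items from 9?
No

C(9,2) = 36 ≠ 32.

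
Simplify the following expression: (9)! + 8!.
403,200

Reasoning: (9)! + 8! = (9)·8! + 8! = (9+1)·8! = 10·8! = 403,200.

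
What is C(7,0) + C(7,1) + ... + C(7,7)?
128
Sum of binomial coefficients = 2^7 = 128.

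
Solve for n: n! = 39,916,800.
11

Reasoning: n! is strictly increasing. 9! = 362,880, 10! = 3,628,800, 11! = 39,916,800 ✓. So n = 11.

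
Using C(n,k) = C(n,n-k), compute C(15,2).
105

Solution: C(15,2) = C(15,13) = 105.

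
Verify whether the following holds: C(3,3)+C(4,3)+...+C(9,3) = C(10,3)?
Hockey stick identity gives Σ = C(10,4) = 210; RHS C(10,3) = 120.
Final answer: False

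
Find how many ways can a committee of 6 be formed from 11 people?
462

Solution: C(11,6) = 11! / (6! × (11-6)!)
         = 11! / (6! × 5!)
         = 462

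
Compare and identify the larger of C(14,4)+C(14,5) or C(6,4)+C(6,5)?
C(14,4)+C(14,5)

Reasoning: First=3,003, Second=21.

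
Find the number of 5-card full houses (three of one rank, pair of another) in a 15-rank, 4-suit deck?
5,040

Working:
Triple rank: 15. Triple suits: C(4,3)=4. Pair rank: 14. Pair suits: C(4,2)=6. Total: 5,040.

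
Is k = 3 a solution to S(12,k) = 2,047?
No

Working:
S(12,3) = 3·S(11,3) + S(11,2) = 3·28,501 + 1,023 = 86,526, which does not equal 2,047.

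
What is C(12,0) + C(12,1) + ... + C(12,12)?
4,096

Reasoning: Sum of binomial coefficients = 2^12 = 4,096.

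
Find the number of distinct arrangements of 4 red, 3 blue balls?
35

Explanation: Multinomial: 7!/(4! × 3!) = 35.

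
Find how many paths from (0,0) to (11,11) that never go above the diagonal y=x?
Counted by the Catalan number C_11: C_11 = C(22,11)/(11+1) = 705,432/12 = 58,786.

Answer: 58,786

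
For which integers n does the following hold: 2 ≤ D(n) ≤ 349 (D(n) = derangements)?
3, 4, 5, 6

Explanation: Using D(n) = (n−1)[D(n−1) + D(n−2)] with D(1)=0, D(2)=1: D(2)=1; D(3)=2; D(4)=9; D(5)=44; D(6)=265; D(7)=1,854. So valid n = 3, 4, 5, 6.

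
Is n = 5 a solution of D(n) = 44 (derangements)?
Yes

Working:
D(5) = (5-1)·[D(4) + D(3)] = 4·[9 + 2] = 44, which equals 44.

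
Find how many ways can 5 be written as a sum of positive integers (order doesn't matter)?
Pentagonal recurrence p(n) = p(n−1) + p(n−2) − p(n−5) − p(n−7) + …: p(5) = p(4) + p(3) − p(0) = 5 + 3 − 1 = 7.

Answer: 7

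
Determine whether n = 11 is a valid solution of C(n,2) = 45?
C(11,2) = 11·10/2! = 110/2 = 55, which does not equal 45.
Final answer: No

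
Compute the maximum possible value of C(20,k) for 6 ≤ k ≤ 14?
184,756

Explanation: C(20,k) is maximised at the centre of the row: C(20,10) = 184,756.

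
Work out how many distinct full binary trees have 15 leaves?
2,674,440
Using the Catalan number formula: C_n = C(2n, n) / (n+1)
C_14 = C(28, 14) / (14+1)
     = 40116600 / 15
     = 2,674,440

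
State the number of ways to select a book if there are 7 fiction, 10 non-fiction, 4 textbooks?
21
By the addition principle: 7 + 10 + 4 = 21.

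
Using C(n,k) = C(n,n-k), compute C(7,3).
35

Reasoning: C(7,3) = C(7,4) = 35.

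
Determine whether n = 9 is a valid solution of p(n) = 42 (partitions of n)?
No
Pentagonal recurrence p(n) = p(n−1) + p(n−2) − p(n−5) − p(n−7) + …: p(9) = p(8) + p(7) − p(4) − p(2) = 22 + 15 − 5 − 2 = 30, which does not equal 42.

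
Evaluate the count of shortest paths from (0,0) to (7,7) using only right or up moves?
Choose 7 rights from 14 moves: C(14,7) = 3,432.
Final answer: 3,432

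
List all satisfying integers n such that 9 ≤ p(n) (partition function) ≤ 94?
6, 7, 8, 9, 10, 11, 12

Explanation: Tabulating p(n) via p(n) = p(n−1) + p(n−2) − p(n−5) − p(n−7) + …: p(5)=7; p(6)=11; p(7)=15; p(8)=22; p(9)=30; p(10)=42; p(11)=56; p(12)=77; p(13)=101. So valid n = 6, 7, 8, 9, 10, 11, 12.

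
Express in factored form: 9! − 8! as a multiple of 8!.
9! − 8! = 9·8! − 8! = (9 − 1)·8! = 8 × 8! = 322,560.

Answer: 8 × 8! = 322,560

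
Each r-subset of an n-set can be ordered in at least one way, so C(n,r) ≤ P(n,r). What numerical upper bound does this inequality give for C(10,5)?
30,240
P(10,5) = 10·9·8·7·6 = 30,240, so C(10,5) ≤ 30,240. (The bound is loose by a factor of 5! = 120: C(10,5) = 30,240/120 = 252.)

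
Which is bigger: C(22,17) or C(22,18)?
C(22,17)

Reasoning: C(22,17)=26,334, C(22,18)=7,315.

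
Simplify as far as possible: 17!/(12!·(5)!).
6,188

Explanation: This is C(17,12) = 6,188.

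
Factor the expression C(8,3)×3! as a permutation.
P(8,3)

C(8,3)×3! = [8!/(3!(5)!)]×3! = 8!/(5)! = P(8,3) = 336.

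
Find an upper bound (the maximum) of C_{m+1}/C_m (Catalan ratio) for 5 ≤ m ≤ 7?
10/3
C_{m+1}/C_m = 2(2m+1)/(m+2), which increases with m. Maximum at m = 7: 2·15/9 = 10/3.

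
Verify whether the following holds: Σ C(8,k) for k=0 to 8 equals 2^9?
Binomial theorem: Σ C(8,k) = (1+1)^8 = 2^8 = 256; RHS 2^9 = 512.
Final answer: False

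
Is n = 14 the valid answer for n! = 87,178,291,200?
14! = 14·13! = 14·6,227,020,800 = 87,178,291,200, which equals 87,178,291,200.

Answer: Yes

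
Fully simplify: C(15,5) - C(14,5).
1,001

Working:
C(15,5) - C(14,5) = C(14,4) = 1,001.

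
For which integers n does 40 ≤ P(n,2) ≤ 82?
7, 8, 9

Explanation: P(6,2)=30; P(7,2)=42; P(8,2)=56; P(9,2)=72; P(10,2)=90. So valid n = 7, 8, 9.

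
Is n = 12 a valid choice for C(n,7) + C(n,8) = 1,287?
Yes

C(12,7) + C(12,8) = 792 + 495 = 1,287, which equals 1,287.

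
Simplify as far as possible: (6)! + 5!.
(6)! + 5! = (6)·5! + 5! = (6+1)·5! = 7·5! = 840.
Final answer: 840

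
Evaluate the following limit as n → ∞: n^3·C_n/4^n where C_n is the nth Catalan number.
∞

Explanation: C_n ~ 4^n/(n^(3/2)√π), so n^3·C_n/4^n ~ n^(3 − 3/2)/√π → ∞.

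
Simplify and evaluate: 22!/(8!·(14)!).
319,770

Reasoning: This is C(22,8) = 319,770.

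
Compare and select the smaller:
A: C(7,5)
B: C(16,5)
A=C(7,5)=21, B=C(16,5)=4,368.

Answer: A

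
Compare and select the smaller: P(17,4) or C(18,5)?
C(18,5)

Solution: P(17,4)=57,120, C(18,5)=8,568.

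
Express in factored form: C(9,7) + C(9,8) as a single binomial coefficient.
C(10,8)

Solution: By Pascal's identity: C(9,7) + C(9,8) = C(10,8) = 45.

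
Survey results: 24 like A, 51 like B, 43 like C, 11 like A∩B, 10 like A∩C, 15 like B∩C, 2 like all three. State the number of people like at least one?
84

Explanation: |A∪B∪C| = 24+51+43-11-10-15+2 = 84.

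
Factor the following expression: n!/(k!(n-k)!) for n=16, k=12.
This is the binomial coefficient C(16,12) = 1,820.

Answer: C(16,12) = 1,820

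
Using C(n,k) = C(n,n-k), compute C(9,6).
84

Solution: C(9,6) = C(9,3) = 84.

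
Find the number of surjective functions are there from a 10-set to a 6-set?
16,435,440

Onto functions = 6! × S(10,6)
First compute S(10,6) via recurrence:
Using the Stirling recurrence: S(n,k) = k·S(n-1,k) + S(n-1,k-1)
S(10,6) = 6·S(9,6) + S(9,5)
         = 6·2646 + 6951
         = 15876 + 6951
         = 22,827
Then: 720 × 22827 = 16,435,440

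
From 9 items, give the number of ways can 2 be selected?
36

Reasoning: C(9,2) = 9! / (2! × (9-2)!)
         = 9! / (2! × 7!)
         = 36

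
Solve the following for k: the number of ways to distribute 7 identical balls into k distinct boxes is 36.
3

Stars and bars: the count is C(7+k−1, k−1), increasing in k. k=2: C(8,1) = 8, k=3: C(9,2) = 36 ✓. So k = 3.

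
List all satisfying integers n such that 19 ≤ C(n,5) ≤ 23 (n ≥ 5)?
7

Explanation: C(6,5)=6; C(7,5)=21; C(8,5)=56. So valid n = 7.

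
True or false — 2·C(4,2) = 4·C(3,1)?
True

Working:
Absorption identity k·C(n,k) = n·C(n-1,k-1). LHS = 2·6 = 12; RHS = 4·3 = 12.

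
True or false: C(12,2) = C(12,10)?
C(12,2) = C(12,12-2) by the symmetry property; both equal 66.

Answer: True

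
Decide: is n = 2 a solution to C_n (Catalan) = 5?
No

Solution: C_2 = C(4,2)/(2+1) = 6/3 = 2, which does not equal 5.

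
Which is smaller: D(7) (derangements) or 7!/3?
7!/3

Reasoning: D(7) = (7-1)·[D(6) + D(5)] = 6·[265 + 44] = 1,854; 7!/3 = 5,040/3 = 1,680.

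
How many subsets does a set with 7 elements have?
Each element can be included or excluded: 2^7 = 128.
Final answer: 128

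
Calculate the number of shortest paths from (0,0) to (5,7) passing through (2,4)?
300

To (2,4): C(6,2)=15. From there: C(6,3)=20. Total: 300.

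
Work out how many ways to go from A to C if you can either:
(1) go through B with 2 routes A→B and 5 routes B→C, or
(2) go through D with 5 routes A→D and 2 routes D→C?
20

Explanation: Route via B: 2×5=10. Route via D: 5×2=10. Total: 20.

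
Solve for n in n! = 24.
4

Reasoning: n! is strictly increasing. 2! = 2, 3! = 6, 4! = 24 ✓. So n = 4.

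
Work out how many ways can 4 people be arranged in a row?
24

Explanation: Arrangements of 4 distinct objects: 4! = 24.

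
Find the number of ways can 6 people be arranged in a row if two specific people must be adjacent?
240

Solution: Treat pair as unit: (6-1)! arrangements × 2 internal orders = 240.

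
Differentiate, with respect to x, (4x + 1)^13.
52(4x + 1)^12

Working:
Chain rule: 13(4x+1)^{12} × 4 = 52(4x+1)^{12}.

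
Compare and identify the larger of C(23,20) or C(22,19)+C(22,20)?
Equal

Explanation: By Pascal's identity: C(23,20) = C(22,19)+C(22,20) = 1,771. Equal.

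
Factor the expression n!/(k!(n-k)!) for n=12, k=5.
C(12,5) = 792
This is the binomial coefficient C(12,5) = 792.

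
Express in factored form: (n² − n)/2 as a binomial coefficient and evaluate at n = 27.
C(n,2); C(27,2) = 351

Solution: (n² − n)/2 = n(n−1)/2 = C(n,2). At n = 27: C(27,2) = 351.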